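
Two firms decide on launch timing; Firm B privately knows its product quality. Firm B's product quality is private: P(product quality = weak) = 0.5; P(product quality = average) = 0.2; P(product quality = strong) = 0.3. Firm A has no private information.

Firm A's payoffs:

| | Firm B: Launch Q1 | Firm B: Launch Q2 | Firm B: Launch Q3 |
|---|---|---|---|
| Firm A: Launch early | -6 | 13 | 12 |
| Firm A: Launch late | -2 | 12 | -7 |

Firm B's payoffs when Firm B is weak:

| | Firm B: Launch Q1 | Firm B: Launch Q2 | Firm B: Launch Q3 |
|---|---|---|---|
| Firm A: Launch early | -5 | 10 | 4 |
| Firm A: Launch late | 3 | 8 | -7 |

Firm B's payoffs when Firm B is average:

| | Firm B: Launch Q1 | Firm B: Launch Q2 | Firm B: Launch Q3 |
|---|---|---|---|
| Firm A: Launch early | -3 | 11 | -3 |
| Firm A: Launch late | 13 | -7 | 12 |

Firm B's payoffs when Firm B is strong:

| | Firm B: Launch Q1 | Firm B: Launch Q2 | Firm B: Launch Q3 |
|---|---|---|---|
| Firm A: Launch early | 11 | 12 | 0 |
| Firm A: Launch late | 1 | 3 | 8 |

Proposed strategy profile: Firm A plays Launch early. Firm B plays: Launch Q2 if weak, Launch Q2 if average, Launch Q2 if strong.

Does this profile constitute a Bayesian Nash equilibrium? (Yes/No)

Firm A plays Launch early: E[Launch early] = 0.5·(13) + 0.2·(13) + 0.3·(13) = 13; E[Launch late] = 12. Best-responding. ✓
Firm B (product quality weak), facing Launch early: Launch Q1 gives -5, Launch Q2 gives 10, Launch Q3 gives 4. Proposed Launch Q2 is best. ✓
Firm B (product quality average), facing Launch early: Launch Q1 gives -3, Launch Q2 gives 11, Launch Q3 gives -3. Proposed Launch Q2 is best. ✓
Firm B (product quality strong), facing Launch early: Launch Q1 gives 11, Launch Q2 gives 12, Launch Q3 gives 0. Proposed Launch Q2 is best. ✓

Yes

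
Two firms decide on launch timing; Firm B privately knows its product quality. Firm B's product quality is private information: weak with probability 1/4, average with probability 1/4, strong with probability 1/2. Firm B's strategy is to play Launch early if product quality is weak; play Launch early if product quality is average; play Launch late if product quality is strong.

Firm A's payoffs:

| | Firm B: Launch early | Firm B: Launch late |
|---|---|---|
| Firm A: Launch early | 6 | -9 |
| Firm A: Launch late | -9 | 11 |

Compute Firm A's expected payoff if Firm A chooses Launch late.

1

E[Launch late] = 1/4·(-9) + 1/4·(-9) + 1/2·11 = (-9/4) + (-9/4) + 11/2 = 1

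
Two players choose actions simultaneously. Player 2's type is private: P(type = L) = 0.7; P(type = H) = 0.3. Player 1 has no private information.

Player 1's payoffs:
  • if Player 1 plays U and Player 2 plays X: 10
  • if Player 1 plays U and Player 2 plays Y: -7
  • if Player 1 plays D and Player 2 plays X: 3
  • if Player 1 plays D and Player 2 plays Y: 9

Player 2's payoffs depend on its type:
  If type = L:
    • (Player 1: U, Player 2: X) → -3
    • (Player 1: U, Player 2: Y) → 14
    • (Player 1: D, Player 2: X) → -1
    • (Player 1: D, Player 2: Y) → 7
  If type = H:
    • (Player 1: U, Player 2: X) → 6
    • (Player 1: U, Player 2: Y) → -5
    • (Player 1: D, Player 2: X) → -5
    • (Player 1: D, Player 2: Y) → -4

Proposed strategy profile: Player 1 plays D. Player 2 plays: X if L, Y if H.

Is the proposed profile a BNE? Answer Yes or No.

Player 1 plays D: E[D] = 0.7·(3) + 0.3·(9) = 4.8; E[U] = 4.9. Not best-responding. ✗
Player 2 (type L), facing D: X gives -1, Y gives 7. Proposed X is not best — profitable deviation exists. ✗
Player 2 (type H), facing D: X gives -5, Y gives -4. Proposed Y is best. ✓

No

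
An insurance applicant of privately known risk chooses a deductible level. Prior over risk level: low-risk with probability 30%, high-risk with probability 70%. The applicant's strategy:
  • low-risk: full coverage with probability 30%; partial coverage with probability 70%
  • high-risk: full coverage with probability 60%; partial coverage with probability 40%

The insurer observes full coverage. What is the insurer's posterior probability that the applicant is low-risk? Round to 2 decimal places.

0.18

Apply Bayes' rule using the sender's strategy as the likelihood.
P(full coverage) = 0.3·0.3 + 0.7·0.6 = 0.51
P(low-risk | full coverage) = (0.3·0.3) / 0.51 = 0.09 / 0.51 = 0.176471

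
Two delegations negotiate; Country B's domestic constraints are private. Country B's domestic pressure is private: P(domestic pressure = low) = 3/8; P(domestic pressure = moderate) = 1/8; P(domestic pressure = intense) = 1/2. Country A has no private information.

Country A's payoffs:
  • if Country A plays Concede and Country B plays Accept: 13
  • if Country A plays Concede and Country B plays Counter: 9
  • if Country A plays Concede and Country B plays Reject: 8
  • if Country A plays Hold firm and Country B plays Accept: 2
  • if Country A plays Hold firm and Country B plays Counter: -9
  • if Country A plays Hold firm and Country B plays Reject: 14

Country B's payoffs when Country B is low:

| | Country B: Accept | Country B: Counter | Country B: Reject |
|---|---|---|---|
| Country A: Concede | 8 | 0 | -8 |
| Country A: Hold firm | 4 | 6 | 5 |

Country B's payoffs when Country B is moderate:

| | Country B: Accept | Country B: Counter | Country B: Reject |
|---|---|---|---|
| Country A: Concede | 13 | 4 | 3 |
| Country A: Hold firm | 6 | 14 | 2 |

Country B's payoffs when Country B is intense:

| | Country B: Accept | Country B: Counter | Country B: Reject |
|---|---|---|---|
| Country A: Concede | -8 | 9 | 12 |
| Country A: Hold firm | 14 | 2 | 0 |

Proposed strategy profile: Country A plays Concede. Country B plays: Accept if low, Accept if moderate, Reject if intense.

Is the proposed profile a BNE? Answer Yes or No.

Yes

A profile is a BNE iff every type of every player is best-responding given beliefs about the other side.
Country A plays Concede: E[Concede] = 3/8·(13) + 1/8·(13) + 1/2·(8) = 21/2; E[Hold firm] = 8. Best-responding. ✓
Country B (domestic pressure low), facing Concede: Accept gives 8, Counter gives 0, Reject gives -8. Proposed Accept is best. ✓
Country B (domestic pressure moderate), facing Concede: Accept gives 13, Counter gives 4, Reject gives 3. Proposed Accept is best. ✓
Country B (domestic pressure intense), facing Concede: Accept gives -8, Counter gives 9, Reject gives 12. Proposed Reject is best. ✓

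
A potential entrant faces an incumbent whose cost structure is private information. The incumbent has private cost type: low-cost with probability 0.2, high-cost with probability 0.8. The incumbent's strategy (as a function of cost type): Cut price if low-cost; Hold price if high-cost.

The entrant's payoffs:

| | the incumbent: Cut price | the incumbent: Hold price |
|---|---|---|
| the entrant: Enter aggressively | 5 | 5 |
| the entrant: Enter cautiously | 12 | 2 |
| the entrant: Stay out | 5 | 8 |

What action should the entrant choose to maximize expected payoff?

E[Enter aggressively] = 0.2·(5) + 0.8·(5) = 5
E[Enter cautiously] = 0.2·(12) + 0.8·(2) = 4
E[Stay out] = 0.2·(5) + 0.8·(8) = 7.4
Best response: Stay out (7.4 is the largest).

Stay out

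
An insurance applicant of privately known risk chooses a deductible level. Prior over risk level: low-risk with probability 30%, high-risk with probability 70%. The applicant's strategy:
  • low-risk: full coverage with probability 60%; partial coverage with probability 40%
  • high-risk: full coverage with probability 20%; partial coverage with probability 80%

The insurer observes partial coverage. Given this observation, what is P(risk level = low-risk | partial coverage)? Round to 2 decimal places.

P(partial coverage) = 0.3·0.4 + 0.7·0.8 = 0.68
P(low-risk | partial coverage) = (0.3·0.4) / 0.68 = 0.12 / 0.68 = 0.176471

0.18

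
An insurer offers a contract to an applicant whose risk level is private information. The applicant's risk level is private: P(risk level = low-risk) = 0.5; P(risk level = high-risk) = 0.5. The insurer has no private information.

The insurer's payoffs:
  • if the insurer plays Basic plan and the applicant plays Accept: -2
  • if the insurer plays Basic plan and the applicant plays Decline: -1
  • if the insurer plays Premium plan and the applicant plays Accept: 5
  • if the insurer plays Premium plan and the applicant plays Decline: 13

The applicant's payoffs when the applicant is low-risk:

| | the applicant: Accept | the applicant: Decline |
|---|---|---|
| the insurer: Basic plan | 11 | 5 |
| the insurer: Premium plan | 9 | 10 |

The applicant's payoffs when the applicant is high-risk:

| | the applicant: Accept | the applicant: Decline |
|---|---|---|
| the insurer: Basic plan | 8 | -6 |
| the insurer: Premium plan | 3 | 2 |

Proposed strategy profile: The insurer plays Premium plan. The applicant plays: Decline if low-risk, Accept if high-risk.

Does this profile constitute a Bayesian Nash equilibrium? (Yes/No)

A profile is a BNE iff every type of every player is best-responding given beliefs about the other side.
The insurer plays Premium plan: E[Premium plan] = 0.5·(13) + 0.5·(5) = 9; E[Basic plan] = -1.5. Best-responding. ✓
The applicant (risk level low-risk), facing Premium plan: Accept gives 9, Decline gives 10. Proposed Decline is best. ✓
The applicant (risk level high-risk), facing Premium plan: Accept gives 3, Decline gives 2. Proposed Accept is best. ✓

Yes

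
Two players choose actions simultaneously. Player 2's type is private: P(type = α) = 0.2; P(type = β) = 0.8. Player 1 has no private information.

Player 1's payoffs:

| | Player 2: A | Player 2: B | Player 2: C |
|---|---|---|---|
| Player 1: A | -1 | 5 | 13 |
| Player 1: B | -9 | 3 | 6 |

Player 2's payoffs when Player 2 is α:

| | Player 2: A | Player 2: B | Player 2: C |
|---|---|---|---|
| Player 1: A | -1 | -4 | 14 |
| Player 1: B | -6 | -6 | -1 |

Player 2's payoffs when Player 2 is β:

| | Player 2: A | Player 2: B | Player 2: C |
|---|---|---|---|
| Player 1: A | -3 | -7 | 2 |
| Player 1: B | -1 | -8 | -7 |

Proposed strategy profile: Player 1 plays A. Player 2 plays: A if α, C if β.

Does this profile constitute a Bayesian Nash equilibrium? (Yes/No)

No

Player 1 plays A: E[A] = 0.2·(-1) + 0.8·(13) = 10.2; E[B] = 3. Best-responding. ✓
Player 2 (type α), facing A: A gives -1, B gives -4, C gives 14. Proposed A is not best — profitable deviation exists. ✗
Player 2 (type β), facing A: A gives -3, B gives -7, C gives 2. Proposed C is best. ✓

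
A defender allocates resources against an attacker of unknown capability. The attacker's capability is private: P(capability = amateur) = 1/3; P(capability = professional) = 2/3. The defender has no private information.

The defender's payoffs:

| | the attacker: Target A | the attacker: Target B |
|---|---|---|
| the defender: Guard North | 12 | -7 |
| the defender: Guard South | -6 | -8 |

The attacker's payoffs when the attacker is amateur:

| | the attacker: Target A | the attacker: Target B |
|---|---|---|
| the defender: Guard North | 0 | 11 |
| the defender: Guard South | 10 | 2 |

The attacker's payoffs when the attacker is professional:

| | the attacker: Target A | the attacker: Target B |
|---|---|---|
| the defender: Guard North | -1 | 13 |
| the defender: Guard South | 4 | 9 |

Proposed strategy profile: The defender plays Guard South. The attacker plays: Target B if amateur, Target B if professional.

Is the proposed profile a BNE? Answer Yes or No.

No

A profile is a BNE iff every type of every player is best-responding given beliefs about the other side.
The defender plays Guard South: E[Guard South] = 1/3·(-8) + 2/3·(-8) = -8; E[Guard North] = -7. Not best-responding. ✗
The attacker (capability amateur), facing Guard South: Target A gives 10, Target B gives 2. Proposed Target B is not best — profitable deviation exists. ✗
The attacker (capability professional), facing Guard South: Target A gives 4, Target B gives 9. Proposed Target B is best. ✓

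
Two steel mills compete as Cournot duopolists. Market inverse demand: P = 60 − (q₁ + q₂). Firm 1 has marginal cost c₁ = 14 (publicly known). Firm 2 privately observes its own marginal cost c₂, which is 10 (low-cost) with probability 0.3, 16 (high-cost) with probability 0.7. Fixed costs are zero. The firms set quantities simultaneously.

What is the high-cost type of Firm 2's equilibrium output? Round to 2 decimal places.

Type-c best response for Firm 2: q₂(c) = (60 − c)/2 − q₁/2.
Firm 1 maximizes expected profit; its first-order condition is 60 − 2q₁ − E[q₂] − 14 = 0.
Substituting E[q₂] and solving: E[c₂] = 14.2, so q₁ = (60 − 2·14 + 14.2)/3 = 15.4.
q₂(high-cost) = (60 − 16 − 15.4)/2 = 14.3.

14.30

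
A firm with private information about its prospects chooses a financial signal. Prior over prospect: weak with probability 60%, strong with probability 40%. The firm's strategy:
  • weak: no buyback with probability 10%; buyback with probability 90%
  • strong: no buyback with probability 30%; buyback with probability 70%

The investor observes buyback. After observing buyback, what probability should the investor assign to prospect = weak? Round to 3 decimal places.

0.659

P(buyback) = 0.6·0.9 + 0.4·0.7 = 0.82
P(weak | buyback) = (0.6·0.9) / 0.82 = 0.54 / 0.82 = 0.658537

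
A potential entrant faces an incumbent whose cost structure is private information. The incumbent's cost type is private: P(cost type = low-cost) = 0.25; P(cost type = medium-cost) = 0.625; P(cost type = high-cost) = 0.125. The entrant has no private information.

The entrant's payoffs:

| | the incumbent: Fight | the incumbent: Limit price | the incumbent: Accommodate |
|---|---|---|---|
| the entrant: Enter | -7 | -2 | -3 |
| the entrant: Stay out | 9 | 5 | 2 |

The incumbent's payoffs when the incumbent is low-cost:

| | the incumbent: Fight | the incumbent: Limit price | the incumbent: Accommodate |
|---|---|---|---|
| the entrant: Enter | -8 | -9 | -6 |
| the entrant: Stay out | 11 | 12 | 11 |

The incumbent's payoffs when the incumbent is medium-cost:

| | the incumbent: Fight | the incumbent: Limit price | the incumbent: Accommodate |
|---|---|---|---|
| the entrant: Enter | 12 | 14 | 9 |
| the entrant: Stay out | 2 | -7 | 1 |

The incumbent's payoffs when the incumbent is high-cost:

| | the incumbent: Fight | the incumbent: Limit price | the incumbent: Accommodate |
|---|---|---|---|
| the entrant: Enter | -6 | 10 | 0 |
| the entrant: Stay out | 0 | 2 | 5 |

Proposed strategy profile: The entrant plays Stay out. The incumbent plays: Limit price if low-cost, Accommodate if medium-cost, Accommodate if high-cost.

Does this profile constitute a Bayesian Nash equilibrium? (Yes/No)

A profile is a BNE iff every type of every player is best-responding given beliefs about the other side.
The entrant plays Stay out: E[Stay out] = 0.25·(5) + 0.625·(2) + 0.125·(2) = 2.75; E[Enter] = -2.75. Best-responding. ✓
The incumbent (cost type low-cost), facing Stay out: Fight gives 11, Limit price gives 12, Accommodate gives 11. Proposed Limit price is best. ✓
The incumbent (cost type medium-cost), facing Stay out: Fight gives 2, Limit price gives -7, Accommodate gives 1. Proposed Accommodate is not best — profitable deviation exists. ✗
The incumbent (cost type high-cost), facing Stay out: Fight gives 0, Limit price gives 2, Accommodate gives 5. Proposed Accommodate is best. ✓

No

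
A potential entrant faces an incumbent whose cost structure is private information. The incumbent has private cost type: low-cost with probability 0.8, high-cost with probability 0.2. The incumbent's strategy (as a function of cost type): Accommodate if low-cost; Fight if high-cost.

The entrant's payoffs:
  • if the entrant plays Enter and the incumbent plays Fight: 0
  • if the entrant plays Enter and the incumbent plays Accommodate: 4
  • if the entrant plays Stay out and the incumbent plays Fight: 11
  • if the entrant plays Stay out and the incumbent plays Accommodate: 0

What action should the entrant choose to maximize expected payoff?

E[Enter] = 0.8·(4) + 0.2·(0) = 3.2
E[Stay out] = 0.8·(0) + 0.2·(11) = 2.2
Best response: Enter (3.2 is the largest).

Enter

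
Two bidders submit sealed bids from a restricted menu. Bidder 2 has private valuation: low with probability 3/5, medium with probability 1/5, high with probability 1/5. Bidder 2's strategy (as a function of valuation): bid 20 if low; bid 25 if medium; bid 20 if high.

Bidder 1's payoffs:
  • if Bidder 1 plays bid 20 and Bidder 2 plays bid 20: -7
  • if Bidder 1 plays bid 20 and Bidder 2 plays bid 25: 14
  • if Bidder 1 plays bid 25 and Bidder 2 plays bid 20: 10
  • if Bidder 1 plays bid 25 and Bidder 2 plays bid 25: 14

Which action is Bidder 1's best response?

E[bid 20] = 3/5·(-7) + 1/5·(14) + 1/5·(-7) = -14/5
E[bid 25] = 3/5·(10) + 1/5·(14) + 1/5·(10) = 54/5
Best response: bid 25 (54/5 is the largest).

bid 25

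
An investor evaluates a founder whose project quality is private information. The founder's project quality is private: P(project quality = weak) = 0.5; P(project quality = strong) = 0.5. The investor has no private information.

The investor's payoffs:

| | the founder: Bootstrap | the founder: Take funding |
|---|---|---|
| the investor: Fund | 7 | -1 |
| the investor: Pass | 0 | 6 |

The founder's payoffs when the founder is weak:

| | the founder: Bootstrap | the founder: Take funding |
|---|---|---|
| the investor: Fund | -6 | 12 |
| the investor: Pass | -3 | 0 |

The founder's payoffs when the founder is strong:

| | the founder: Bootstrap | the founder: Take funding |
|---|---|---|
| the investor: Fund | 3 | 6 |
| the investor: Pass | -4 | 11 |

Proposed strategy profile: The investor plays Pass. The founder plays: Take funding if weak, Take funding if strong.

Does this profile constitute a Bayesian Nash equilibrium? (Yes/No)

A profile is a BNE iff every type of every player is best-responding given beliefs about the other side.
The investor plays Pass: E[Pass] = 0.5·(6) + 0.5·(6) = 6; E[Fund] = -1. Best-responding. ✓
The founder (project quality weak), facing Pass: Bootstrap gives -3, Take funding gives 0. Proposed Take funding is best. ✓
The founder (project quality strong), facing Pass: Bootstrap gives -4, Take funding gives 11. Proposed Take funding is best. ✓

Yes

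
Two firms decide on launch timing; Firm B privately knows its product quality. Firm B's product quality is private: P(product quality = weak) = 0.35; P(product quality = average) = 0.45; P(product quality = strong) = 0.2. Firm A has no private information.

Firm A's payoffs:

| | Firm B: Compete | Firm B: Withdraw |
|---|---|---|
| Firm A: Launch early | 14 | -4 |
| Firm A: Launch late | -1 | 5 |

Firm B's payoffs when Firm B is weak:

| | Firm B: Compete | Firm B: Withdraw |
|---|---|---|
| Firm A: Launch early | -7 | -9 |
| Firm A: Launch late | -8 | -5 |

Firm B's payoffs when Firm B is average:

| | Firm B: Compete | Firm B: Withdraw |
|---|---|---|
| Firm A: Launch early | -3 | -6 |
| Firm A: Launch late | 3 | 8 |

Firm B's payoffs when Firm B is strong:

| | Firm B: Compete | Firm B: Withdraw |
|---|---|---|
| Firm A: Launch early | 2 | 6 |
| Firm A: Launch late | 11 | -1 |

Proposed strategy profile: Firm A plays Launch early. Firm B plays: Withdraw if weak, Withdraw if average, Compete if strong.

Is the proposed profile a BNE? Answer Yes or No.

Firm A plays Launch early: E[Launch early] = 0.35·(-4) + 0.45·(-4) + 0.2·(14) = -0.4; E[Launch late] = 3.8. Not best-responding. ✗
Firm B (product quality weak), facing Launch early: Compete gives -7, Withdraw gives -9. Proposed Withdraw is not best — profitable deviation exists. ✗
Firm B (product quality average), facing Launch early: Compete gives -3, Withdraw gives -6. Proposed Withdraw is not best — profitable deviation exists. ✗
Firm B (product quality strong), facing Launch early: Compete gives 2, Withdraw gives 6. Proposed Compete is not best — profitable deviation exists. ✗

No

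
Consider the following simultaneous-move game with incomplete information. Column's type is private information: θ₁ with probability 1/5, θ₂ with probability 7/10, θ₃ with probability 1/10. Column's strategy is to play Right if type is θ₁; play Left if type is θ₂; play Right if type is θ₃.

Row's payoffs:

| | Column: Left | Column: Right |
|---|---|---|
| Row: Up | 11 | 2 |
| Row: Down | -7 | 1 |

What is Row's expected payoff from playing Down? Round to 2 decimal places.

E[Down] = 1/5·1 + 7/10·(-7) + 1/10·1 = 1/5 + (-49/10) + 1/10 = -23/5

-4.60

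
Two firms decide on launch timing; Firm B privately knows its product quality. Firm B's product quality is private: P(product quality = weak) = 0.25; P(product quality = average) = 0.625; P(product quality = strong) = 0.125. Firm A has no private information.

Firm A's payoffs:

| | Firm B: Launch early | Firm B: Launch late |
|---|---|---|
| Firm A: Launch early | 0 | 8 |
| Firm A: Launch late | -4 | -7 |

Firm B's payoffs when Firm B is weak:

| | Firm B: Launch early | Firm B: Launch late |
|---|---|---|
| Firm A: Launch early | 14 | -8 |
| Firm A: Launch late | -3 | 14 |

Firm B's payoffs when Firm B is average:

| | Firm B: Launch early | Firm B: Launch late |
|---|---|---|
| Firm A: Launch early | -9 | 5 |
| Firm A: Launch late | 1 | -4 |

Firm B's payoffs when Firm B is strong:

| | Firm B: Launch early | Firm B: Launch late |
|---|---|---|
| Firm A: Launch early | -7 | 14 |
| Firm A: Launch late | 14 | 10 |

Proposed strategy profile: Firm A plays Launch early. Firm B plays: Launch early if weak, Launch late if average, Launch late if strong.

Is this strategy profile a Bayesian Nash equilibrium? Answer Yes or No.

Yes

Firm A plays Launch early: E[Launch early] = 0.25·(0) + 0.625·(8) + 0.125·(8) = 6; E[Launch late] = -6.25. Best-responding. ✓
Firm B (product quality weak), facing Launch early: Launch early gives 14, Launch late gives -8. Proposed Launch early is best. ✓
Firm B (product quality average), facing Launch early: Launch early gives -9, Launch late gives 5. Proposed Launch late is best. ✓
Firm B (product quality strong), facing Launch early: Launch early gives -7, Launch late gives 14. Proposed Launch late is best. ✓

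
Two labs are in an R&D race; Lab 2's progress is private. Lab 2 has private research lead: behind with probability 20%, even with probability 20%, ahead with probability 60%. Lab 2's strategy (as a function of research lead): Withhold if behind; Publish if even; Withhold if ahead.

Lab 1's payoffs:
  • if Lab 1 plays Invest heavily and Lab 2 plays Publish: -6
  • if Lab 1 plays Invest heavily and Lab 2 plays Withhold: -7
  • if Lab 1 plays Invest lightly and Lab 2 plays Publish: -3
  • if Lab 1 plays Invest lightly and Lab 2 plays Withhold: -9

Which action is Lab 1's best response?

Invest heavily

E[Invest heavily] = 0.2·(-7) + 0.2·(-6) + 0.6·(-7) = -6.8
E[Invest lightly] = 0.2·(-9) + 0.2·(-3) + 0.6·(-9) = -7.8
Best response: Invest heavily (-6.8 is the largest).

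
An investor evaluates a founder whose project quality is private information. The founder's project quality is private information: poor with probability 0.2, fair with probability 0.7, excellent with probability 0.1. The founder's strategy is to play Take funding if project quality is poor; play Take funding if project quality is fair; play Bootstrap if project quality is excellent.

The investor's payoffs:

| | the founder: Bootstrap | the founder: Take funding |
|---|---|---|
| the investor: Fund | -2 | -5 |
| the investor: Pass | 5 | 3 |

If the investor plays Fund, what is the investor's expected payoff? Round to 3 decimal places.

E[Fund] = 0.2·(-5) + 0.7·(-5) + 0.1·(-2) = (-1) + (-3.5) + (-0.2) = -4.7

-4.700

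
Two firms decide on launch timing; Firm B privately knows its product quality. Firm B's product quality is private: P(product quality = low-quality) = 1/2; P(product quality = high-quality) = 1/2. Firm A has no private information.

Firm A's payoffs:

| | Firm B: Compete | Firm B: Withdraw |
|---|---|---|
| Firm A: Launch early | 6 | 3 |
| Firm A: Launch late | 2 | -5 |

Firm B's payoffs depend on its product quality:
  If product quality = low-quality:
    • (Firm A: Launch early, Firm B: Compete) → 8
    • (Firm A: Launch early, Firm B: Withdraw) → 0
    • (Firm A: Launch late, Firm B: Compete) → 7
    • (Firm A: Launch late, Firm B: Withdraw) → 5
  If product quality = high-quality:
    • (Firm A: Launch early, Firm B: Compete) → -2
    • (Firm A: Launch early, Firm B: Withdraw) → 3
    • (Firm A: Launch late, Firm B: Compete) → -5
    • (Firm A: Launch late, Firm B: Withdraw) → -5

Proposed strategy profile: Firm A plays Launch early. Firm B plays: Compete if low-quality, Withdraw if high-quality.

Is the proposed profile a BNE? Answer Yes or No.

Yes

A profile is a BNE iff every type of every player is best-responding given beliefs about the other side.
Firm A plays Launch early: E[Launch early] = 1/2·(6) + 1/2·(3) = 9/2; E[Launch late] = -3/2. Best-responding. ✓
Firm B (product quality low-quality), facing Launch early: Compete gives 8, Withdraw gives 0. Proposed Compete is best. ✓
Firm B (product quality high-quality), facing Launch early: Compete gives -2, Withdraw gives 3. Proposed Withdraw is best. ✓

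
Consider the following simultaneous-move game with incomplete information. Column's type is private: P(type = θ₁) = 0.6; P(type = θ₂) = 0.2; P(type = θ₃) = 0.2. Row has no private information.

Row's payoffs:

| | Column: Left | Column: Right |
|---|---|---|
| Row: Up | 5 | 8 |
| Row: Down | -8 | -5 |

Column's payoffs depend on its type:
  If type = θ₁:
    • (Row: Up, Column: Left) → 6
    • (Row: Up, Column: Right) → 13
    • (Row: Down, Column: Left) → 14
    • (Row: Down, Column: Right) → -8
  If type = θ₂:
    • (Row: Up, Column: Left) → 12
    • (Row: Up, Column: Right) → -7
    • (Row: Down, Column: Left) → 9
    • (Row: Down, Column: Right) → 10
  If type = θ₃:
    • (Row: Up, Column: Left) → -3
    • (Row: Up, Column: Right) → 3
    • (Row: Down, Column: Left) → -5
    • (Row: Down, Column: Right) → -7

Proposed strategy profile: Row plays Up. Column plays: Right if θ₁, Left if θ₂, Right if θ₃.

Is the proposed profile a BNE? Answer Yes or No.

A profile is a BNE iff every type of every player is best-responding given beliefs about the other side.
Row plays Up: E[Up] = 0.6·(8) + 0.2·(5) + 0.2·(8) = 7.4; E[Down] = -5.6. Best-responding. ✓
Column (type θ₁), facing Up: Left gives 6, Right gives 13. Proposed Right is best. ✓
Column (type θ₂), facing Up: Left gives 12, Right gives -7. Proposed Left is best. ✓
Column (type θ₃), facing Up: Left gives -3, Right gives 3. Proposed Right is best. ✓

Yes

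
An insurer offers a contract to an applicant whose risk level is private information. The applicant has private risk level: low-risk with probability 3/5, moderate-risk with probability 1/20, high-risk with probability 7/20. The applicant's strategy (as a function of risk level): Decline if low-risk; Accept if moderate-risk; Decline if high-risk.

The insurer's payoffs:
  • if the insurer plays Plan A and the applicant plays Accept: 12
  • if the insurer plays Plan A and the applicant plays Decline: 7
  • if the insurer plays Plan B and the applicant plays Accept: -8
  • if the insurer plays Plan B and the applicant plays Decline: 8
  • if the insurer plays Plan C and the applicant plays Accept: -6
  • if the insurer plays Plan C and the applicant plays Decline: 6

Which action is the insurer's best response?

Compute the insurer's expected payoff for each action, taking the expectation over the applicant's type.
E[Plan A] = 3/5·(7) + 1/20·(12) + 7/20·(7) = 29/4
E[Plan B] = 3/5·(8) + 1/20·(-8) + 7/20·(8) = 36/5
E[Plan C] = 3/5·(6) + 1/20·(-6) + 7/20·(6) = 27/5
Best response: Plan A (29/4 is the largest).

Plan A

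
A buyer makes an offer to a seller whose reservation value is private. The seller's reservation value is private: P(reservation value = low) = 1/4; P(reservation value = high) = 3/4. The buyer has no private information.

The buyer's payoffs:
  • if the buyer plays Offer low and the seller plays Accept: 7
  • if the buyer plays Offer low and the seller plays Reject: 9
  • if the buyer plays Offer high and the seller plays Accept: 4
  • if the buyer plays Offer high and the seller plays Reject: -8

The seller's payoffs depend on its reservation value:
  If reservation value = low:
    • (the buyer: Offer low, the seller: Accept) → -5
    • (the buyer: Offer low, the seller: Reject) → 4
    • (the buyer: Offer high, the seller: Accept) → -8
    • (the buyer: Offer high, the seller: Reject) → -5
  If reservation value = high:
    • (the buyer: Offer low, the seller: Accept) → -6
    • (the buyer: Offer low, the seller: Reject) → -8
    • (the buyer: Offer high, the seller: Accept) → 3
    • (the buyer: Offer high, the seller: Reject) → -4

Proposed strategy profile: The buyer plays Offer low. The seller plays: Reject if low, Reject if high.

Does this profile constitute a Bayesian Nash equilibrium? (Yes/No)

No

The buyer plays Offer low: E[Offer low] = 1/4·(9) + 3/4·(9) = 9; E[Offer high] = -8. Best-responding. ✓
The seller (reservation value low), facing Offer low: Accept gives -5, Reject gives 4. Proposed Reject is best. ✓
The seller (reservation value high), facing Offer low: Accept gives -6, Reject gives -8. Proposed Reject is not best — profitable deviation exists. ✗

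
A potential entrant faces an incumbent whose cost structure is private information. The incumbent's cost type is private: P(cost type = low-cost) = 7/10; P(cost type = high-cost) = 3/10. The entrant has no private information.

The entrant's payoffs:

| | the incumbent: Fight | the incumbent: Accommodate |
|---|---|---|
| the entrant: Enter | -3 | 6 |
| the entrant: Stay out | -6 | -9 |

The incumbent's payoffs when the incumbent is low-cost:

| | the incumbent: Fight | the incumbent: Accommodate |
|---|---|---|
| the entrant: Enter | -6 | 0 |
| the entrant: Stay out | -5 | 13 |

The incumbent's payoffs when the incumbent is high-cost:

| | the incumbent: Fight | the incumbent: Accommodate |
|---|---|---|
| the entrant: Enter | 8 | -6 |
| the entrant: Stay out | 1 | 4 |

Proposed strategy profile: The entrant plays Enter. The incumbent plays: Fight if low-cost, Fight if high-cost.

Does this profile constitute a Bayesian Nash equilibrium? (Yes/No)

No

A profile is a BNE iff every type of every player is best-responding given beliefs about the other side.
The entrant plays Enter: E[Enter] = 7/10·(-3) + 3/10·(-3) = -3; E[Stay out] = -6. Best-responding. ✓
The incumbent (cost type low-cost), facing Enter: Fight gives -6, Accommodate gives 0. Proposed Fight is not best — profitable deviation exists. ✗
The incumbent (cost type high-cost), facing Enter: Fight gives 8, Accommodate gives -6. Proposed Fight is best. ✓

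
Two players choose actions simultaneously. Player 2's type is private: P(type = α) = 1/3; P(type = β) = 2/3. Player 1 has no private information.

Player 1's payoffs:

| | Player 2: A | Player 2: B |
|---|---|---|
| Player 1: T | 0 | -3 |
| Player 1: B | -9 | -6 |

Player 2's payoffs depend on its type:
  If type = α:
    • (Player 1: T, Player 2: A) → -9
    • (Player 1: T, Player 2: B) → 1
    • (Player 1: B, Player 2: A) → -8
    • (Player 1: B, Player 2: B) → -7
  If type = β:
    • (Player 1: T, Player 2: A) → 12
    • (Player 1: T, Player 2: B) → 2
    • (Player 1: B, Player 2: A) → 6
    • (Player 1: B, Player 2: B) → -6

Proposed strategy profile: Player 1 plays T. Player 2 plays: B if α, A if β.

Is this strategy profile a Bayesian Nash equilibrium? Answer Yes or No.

Player 1 plays T: E[T] = 1/3·(-3) + 2/3·(0) = -1; E[B] = -8. Best-responding. ✓
Player 2 (type α), facing T: A gives -9, B gives 1. Proposed B is best. ✓
Player 2 (type β), facing T: A gives 12, B gives 2. Proposed A is best. ✓

Yes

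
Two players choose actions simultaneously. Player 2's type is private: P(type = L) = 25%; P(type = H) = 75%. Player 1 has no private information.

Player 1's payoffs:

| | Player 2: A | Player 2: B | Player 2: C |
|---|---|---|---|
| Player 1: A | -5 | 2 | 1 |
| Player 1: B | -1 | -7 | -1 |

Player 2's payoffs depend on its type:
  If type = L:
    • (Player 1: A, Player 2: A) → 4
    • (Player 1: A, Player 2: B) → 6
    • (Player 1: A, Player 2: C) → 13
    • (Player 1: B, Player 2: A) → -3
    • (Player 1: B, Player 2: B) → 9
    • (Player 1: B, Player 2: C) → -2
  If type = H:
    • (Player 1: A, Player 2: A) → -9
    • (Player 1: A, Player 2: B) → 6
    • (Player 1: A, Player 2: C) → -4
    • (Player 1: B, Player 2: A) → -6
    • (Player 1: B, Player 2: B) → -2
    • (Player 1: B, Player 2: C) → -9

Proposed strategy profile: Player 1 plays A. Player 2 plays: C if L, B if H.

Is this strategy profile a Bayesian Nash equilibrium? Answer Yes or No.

A profile is a BNE iff every type of every player is best-responding given beliefs about the other side.
Player 1 plays A: E[A] = 0.25·(1) + 0.75·(2) = 1.75; E[B] = -5.5. Best-responding. ✓
Player 2 (type L), facing A: A gives 4, B gives 6, C gives 13. Proposed C is best. ✓
Player 2 (type H), facing A: A gives -9, B gives 6, C gives -4. Proposed B is best. ✓

Yes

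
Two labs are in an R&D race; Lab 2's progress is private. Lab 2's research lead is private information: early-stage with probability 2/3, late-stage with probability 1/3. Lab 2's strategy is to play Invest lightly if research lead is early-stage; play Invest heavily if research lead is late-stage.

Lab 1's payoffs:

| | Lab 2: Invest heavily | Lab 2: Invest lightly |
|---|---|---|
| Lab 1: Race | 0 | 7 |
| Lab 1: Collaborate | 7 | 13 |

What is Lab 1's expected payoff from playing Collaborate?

11

Take the expectation over Lab 2's research lead, weighting each type's action by its prior probability.
E[Collaborate] = 2/3·13 + 1/3·7 = 26/3 + 7/3 = 11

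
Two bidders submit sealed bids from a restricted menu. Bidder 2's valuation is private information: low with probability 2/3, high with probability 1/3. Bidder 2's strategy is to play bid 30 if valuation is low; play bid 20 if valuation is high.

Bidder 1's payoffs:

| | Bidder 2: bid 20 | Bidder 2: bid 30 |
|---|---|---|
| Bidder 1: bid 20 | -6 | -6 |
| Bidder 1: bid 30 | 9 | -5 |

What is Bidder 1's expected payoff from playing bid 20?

Take the expectation over Bidder 2's valuation, weighting each type's action by its prior probability.
E[bid 20] = 2/3·(-6) + 1/3·(-6) = (-4) + (-2) = -6

-6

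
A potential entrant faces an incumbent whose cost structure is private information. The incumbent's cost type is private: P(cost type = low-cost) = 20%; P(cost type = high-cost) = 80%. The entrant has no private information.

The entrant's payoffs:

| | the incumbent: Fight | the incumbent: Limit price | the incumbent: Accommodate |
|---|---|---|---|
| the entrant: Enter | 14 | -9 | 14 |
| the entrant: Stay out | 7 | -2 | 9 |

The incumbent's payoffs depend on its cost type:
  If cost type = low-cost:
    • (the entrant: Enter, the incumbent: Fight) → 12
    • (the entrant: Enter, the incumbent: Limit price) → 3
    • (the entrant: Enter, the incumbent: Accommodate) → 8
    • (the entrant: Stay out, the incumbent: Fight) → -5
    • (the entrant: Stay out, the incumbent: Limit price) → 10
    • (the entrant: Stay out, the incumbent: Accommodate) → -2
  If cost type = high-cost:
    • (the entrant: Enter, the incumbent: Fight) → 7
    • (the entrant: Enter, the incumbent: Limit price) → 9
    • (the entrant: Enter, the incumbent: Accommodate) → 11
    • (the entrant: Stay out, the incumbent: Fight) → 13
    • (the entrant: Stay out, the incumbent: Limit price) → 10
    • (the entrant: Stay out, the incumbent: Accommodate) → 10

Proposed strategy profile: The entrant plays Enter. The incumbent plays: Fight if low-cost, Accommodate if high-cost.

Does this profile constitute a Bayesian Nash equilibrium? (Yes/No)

A profile is a BNE iff every type of every player is best-responding given beliefs about the other side.
The entrant plays Enter: E[Enter] = 0.2·(14) + 0.8·(14) = 14; E[Stay out] = 8.6. Best-responding. ✓
The incumbent (cost type low-cost), facing Enter: Fight gives 12, Limit price gives 3, Accommodate gives 8. Proposed Fight is best. ✓
The incumbent (cost type high-cost), facing Enter: Fight gives 7, Limit price gives 9, Accommodate gives 11. Proposed Accommodate is best. ✓

Yes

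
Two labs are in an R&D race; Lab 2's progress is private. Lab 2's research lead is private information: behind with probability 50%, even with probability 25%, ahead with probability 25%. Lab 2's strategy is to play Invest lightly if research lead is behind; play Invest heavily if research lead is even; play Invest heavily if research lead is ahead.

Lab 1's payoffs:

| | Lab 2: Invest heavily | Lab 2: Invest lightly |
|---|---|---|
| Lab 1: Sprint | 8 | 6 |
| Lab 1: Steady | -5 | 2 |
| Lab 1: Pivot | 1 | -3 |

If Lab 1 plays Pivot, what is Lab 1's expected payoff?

-1

E[Pivot] = 0.5·(-3) + 0.25·1 + 0.25·1 = (-1.5) + 0.25 + 0.25 = -1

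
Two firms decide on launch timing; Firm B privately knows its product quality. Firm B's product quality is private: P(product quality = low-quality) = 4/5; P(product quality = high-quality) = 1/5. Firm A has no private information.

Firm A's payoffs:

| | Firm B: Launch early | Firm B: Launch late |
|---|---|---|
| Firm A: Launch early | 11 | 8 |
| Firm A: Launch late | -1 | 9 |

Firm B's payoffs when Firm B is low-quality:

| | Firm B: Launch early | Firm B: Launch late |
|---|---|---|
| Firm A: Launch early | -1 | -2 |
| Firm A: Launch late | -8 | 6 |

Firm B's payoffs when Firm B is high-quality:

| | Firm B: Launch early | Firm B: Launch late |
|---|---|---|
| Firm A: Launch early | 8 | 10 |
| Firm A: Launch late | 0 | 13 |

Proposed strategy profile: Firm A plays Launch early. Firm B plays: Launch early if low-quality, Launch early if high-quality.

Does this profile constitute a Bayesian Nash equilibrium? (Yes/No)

No

Firm A plays Launch early: E[Launch early] = 4/5·(11) + 1/5·(11) = 11; E[Launch late] = -1. Best-responding. ✓
Firm B (product quality low-quality), facing Launch early: Launch early gives -1, Launch late gives -2. Proposed Launch early is best. ✓
Firm B (product quality high-quality), facing Launch early: Launch early gives 8, Launch late gives 10. Proposed Launch early is not best — profitable deviation exists. ✗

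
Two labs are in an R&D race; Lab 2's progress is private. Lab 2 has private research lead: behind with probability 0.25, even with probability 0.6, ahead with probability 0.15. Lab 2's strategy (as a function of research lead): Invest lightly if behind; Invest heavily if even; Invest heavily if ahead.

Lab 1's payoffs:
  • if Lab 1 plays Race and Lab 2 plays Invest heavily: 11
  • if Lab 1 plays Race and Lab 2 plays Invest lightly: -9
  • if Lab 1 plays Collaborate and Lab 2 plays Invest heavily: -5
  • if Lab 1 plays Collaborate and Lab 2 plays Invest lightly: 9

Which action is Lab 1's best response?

Race

Compute Lab 1's expected payoff for each action, taking the expectation over Lab 2's type.
E[Race] = 0.25·(-9) + 0.6·(11) + 0.15·(11) = 6
E[Collaborate] = 0.25·(9) + 0.6·(-5) + 0.15·(-5) = -1.5
Best response: Race (6 is the largest).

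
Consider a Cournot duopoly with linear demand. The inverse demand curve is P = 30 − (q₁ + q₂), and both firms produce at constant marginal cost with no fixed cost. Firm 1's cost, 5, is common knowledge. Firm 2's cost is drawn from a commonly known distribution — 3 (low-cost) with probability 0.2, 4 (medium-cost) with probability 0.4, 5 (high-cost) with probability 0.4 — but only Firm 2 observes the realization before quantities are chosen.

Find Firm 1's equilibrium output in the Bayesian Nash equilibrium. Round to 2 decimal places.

Type-c best response for Firm 2: q₂(c) = (30 − c)/2 − q₁/2.
Firm 1 maximizes expected profit; its first-order condition is 30 − 2q₁ − E[q₂] − 5 = 0.
Substituting E[q₂] and solving: E[c₂] = 4.2, so q₁ = (30 − 2·5 + 4.2)/3 = 8.06667.

8.07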